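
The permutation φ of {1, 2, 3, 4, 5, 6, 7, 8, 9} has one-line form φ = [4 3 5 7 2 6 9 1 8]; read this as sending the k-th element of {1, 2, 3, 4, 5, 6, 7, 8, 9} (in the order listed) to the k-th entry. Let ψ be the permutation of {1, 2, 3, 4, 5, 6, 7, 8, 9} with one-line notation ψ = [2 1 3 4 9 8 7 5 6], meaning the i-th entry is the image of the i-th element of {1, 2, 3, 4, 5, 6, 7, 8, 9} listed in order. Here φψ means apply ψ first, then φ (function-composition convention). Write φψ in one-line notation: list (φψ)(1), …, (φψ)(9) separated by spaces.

3 4 5 7 8 1 9 2 6

(φψ)(x) = φ(ψ(x)). Computing each image: φ(ψ(1)) = φ(2) = 3, φ(ψ(2)) = φ(1) = 4, φ(ψ(3)) = φ(3) = 5, φ(ψ(4)) = φ(4) = 7, φ(ψ(5)) = φ(9) = 8, φ(ψ(6)) = φ(8) = 1, φ(ψ(7)) = φ(7) = 9, φ(ψ(8)) = φ(5) = 2, φ(ψ(9)) = φ(6) = 6.
Hence φψ = [3 4 5 7 8 1 9 2 6].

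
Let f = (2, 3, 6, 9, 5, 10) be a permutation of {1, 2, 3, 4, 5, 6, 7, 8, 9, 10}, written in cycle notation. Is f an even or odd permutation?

The cycle lengths are 6, 1, 1, 1, 1.
A cycle of length ℓ contributes ℓ−1 transpositions, so f is a product of 5 transpositions — odd.

odd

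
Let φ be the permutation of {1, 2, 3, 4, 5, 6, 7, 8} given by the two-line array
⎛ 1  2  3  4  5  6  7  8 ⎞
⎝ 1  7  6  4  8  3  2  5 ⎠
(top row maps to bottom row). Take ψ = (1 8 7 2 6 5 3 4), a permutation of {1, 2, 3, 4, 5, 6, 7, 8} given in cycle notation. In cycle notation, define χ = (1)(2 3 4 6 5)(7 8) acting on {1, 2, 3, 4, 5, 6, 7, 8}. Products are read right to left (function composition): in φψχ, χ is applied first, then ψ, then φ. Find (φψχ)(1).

5

(φψχ)(1) = φ(ψ(χ(1))). χ(1) = 1, then ψ(1) = 8, then φ(8) = 5, so the result is 5.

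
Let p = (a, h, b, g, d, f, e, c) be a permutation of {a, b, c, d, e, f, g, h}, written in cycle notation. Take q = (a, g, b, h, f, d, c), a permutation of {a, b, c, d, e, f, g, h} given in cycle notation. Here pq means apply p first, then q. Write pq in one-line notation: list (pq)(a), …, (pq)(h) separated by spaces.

f b g d a e c h

(pq)(x) = q(p(x)). Computing each image: q(p(a)) = q(h) = f, q(p(b)) = q(g) = b, q(p(c)) = q(a) = g, q(p(d)) = q(f) = d, q(p(e)) = q(c) = a, q(p(f)) = q(e) = e, q(p(g)) = q(d) = c, q(p(h)) = q(b) = h.
Hence pq = [f b g d a e c h].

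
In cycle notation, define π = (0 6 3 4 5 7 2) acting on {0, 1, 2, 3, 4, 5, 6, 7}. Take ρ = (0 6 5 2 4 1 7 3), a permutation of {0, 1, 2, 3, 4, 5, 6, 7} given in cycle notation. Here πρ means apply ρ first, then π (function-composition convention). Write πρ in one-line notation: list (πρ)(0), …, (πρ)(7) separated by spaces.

(πρ)(x) = π(ρ(x)). Computing each image: π(ρ(0)) = π(6) = 3, π(ρ(1)) = π(7) = 2, π(ρ(2)) = π(4) = 5, π(ρ(3)) = π(0) = 6, π(ρ(4)) = π(1) = 1, π(ρ(5)) = π(2) = 0, π(ρ(6)) = π(5) = 7, π(ρ(7)) = π(3) = 4.
Hence πρ = [3 2 5 6 1 0 7 4].

3 2 5 6 1 0 7 4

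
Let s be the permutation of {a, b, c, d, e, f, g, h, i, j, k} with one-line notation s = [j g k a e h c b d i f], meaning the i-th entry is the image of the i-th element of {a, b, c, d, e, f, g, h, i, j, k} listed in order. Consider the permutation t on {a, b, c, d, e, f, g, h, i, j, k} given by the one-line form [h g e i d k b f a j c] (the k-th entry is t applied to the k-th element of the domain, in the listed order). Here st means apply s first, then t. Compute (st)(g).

(st)(g) = t(s(g)). s(g) = c, then t(c) = e. So (st)(g) = e.

e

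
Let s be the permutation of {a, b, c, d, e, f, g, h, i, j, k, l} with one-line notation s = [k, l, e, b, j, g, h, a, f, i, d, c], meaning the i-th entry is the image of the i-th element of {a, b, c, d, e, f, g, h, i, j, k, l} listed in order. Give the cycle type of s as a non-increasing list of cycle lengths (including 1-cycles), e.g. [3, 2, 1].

The disjoint cycles are (a k d b l c e j i f g h), with lengths 12 in non-increasing order.

[12]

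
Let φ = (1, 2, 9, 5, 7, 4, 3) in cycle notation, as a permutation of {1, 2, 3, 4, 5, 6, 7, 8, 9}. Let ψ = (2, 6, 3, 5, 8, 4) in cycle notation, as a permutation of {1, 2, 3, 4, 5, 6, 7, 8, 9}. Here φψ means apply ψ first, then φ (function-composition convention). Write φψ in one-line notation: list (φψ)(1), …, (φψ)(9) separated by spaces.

2 6 7 9 8 1 4 3 5

For each element, apply ψ then φ: 1 → 1 → 2; 2 → 6 → 6; 3 → 5 → 7; 4 → 2 → 9; 5 → 8 → 8; 6 → 3 → 1; 7 → 7 → 4; 8 → 4 → 3; 9 → 9 → 5.
So φψ in one-line form is 2 6 7 9 8 1 4 3 5.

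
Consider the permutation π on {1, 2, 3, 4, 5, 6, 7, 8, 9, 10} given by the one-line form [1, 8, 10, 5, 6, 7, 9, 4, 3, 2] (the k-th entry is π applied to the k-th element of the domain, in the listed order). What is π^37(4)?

5

Tracing 4 → 5 → … returns to 4 after 9 steps, so 4 lies in a 9-cycle (2 8 4 5 6 7 9 3 10).
Powers repeat with period 9 on this cycle, and 37 mod 9 = 1, so π^37(4) = π^1(4).
Advancing 1 step from 4: 4 → 5.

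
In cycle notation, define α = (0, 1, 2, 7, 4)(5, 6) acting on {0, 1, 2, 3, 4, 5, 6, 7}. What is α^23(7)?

7 lies in the 5-cycle (0, 1, 2, 7, 4).
Powers repeat with period 5 on this cycle, and 23 mod 5 = 3, so α^23(7) = α^3(7).
Advancing 3 steps from 7: 7 → 4 → 0 → 1.

1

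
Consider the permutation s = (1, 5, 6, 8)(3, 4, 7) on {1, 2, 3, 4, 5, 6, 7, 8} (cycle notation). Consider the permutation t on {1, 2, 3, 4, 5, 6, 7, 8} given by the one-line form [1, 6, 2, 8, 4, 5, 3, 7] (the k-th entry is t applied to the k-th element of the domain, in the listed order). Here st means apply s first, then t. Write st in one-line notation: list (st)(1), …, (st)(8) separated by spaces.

4 6 8 3 5 7 2 1

(st)(x) = t(s(x)). Computing each image: t(s(1)) = t(5) = 4, t(s(2)) = t(2) = 6, t(s(3)) = t(4) = 8, t(s(4)) = t(7) = 3, t(s(5)) = t(6) = 5, t(s(6)) = t(8) = 7, t(s(7)) = t(3) = 2, t(s(8)) = t(1) = 1.
Hence st = [4 6 8 3 5 7 2 1].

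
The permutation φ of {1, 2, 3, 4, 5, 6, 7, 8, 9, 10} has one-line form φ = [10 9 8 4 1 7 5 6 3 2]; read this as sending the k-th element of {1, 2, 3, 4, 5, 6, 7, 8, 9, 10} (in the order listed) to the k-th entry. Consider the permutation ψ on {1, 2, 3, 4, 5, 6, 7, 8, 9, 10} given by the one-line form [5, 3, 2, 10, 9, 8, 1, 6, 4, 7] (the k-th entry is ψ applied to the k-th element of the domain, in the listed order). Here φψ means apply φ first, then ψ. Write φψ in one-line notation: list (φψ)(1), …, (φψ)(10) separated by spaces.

Chase each element through φ then ψ: 1 → 10 → 7; 2 → 9 → 4; 3 → 8 → 6; 4 → 4 → 10; 5 → 1 → 5; 6 → 7 → 1; 7 → 5 → 9; 8 → 6 → 8; 9 → 3 → 2; 10 → 2 → 3.
So φψ in one-line form is 7 4 6 10 5 1 9 8 2 3.

7 4 6 10 5 1 9 8 2 3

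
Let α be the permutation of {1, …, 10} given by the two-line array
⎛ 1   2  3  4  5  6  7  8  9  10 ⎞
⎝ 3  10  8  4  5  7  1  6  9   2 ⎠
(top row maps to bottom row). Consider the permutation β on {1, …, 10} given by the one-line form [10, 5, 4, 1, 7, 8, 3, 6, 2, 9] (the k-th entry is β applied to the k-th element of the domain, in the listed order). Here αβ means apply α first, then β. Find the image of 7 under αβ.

10

α(7) = 1, then β(1) = 10; composing gives (αβ)(7) = 10.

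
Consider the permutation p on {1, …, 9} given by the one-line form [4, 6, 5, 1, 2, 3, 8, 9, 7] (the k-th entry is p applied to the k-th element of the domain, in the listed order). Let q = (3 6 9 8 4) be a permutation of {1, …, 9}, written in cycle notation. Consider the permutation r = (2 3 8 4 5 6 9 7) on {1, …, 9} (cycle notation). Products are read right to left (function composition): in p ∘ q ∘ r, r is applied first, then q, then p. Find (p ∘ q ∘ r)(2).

3

(p ∘ q ∘ r)(2) = p(q(r(2))). r(2) = 3, then q(3) = 6, then p(6) = 3, so the result is 3.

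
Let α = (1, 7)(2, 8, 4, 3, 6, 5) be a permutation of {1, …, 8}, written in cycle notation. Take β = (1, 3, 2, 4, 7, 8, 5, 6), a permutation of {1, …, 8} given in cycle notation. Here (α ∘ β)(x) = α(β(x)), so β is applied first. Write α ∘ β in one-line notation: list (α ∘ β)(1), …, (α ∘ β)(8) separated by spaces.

(α ∘ β)(x) = α(β(x)). Computing each image: α(β(1)) = α(3) = 6, α(β(2)) = α(4) = 3, α(β(3)) = α(2) = 8, α(β(4)) = α(7) = 1, α(β(5)) = α(6) = 5, α(β(6)) = α(1) = 7, α(β(7)) = α(8) = 4, α(β(8)) = α(5) = 2.
Hence α ∘ β = [6 3 8 1 5 7 4 2].

6 3 8 1 5 7 4 2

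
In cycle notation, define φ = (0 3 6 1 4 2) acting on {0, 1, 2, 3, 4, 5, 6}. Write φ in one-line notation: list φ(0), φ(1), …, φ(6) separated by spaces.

3 4 0 6 2 5 1

Each element maps to the next entry in its cycle (wrapping to the front): 0→3, 1→4, 2→0, 3→6, 4→2, 5→5, 6→1.
So the one-line form is 3 4 0 6 2 5 1.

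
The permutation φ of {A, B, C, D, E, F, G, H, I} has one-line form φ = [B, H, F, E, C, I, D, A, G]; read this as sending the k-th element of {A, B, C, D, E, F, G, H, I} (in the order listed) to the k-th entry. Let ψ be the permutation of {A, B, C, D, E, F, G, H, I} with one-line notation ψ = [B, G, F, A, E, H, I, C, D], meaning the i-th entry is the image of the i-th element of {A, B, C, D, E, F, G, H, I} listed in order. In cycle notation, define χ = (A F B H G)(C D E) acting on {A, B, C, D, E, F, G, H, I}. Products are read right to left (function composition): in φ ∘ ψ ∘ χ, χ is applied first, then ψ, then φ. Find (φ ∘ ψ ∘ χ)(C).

B

(φ ∘ ψ ∘ χ)(C) = φ(ψ(χ(C))). χ(C) = D, then ψ(D) = A, then φ(A) = B, so the result is B.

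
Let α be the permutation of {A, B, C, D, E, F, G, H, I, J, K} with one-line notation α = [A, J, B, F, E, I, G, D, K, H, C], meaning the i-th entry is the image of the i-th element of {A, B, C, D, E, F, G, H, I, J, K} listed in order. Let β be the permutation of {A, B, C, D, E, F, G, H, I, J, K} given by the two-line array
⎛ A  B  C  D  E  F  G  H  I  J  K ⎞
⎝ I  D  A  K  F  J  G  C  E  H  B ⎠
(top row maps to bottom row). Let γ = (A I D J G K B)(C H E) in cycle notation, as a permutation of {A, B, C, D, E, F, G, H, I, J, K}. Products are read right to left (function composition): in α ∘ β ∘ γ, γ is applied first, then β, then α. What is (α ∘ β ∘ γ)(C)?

B

(α ∘ β ∘ γ)(C) = α(β(γ(C))). γ(C) = H, then β(H) = C, then α(C) = B, so the result is B.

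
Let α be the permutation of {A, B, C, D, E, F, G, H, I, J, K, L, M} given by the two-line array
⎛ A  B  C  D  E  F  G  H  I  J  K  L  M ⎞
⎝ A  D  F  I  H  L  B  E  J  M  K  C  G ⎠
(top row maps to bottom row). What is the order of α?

6

Writing α as disjoint cycles, the cycle lengths are 6, 3, 2, 1, 1.
Since disjoint cycles commute, ord(α) = lcm(6, 3, 2) = 6.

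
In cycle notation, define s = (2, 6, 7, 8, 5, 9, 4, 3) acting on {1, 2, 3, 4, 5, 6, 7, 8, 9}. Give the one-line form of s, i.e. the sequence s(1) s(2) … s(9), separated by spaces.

1 6 2 3 9 7 8 5 4

Reading each image from the cycles: 1↦1, 2↦6, 3↦2, 4↦3, 5↦9, 6↦7, 7↦8, 8↦5, 9↦4.
Listing these in domain order gives 1 6 2 3 9 7 8 5 4.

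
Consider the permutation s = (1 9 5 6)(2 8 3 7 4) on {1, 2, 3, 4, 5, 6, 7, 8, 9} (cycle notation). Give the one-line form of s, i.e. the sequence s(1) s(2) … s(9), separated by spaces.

9 8 7 2 6 1 4 3 5

Reading each image from the cycles: 1→9, 2→8, 3→7, 4→2, 5→6, 6→1, 7→4, 8→3, 9→5.
Listing these in domain order gives 9 8 7 2 6 1 4 3 5.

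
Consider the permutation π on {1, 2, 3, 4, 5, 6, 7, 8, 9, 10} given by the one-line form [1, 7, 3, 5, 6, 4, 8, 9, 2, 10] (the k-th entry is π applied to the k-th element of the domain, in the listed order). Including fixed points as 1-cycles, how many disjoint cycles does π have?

The cycle decomposition is (1)(2, 7, 8, 9)(3)(4, 5, 6)(10), which has 5 cycles (counting 1-cycles).

5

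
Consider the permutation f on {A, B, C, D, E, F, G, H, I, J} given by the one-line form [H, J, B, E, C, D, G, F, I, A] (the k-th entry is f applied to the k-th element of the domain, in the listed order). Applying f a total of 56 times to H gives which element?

H

Tracing H → F → … returns to H after 8 steps, so H lies in an 8-cycle (A H F D E C B J).
Powers repeat with period 8 on this cycle, and 56 mod 8 = 0, so f^56(H) = f^0(H).
So f^56(H) = H.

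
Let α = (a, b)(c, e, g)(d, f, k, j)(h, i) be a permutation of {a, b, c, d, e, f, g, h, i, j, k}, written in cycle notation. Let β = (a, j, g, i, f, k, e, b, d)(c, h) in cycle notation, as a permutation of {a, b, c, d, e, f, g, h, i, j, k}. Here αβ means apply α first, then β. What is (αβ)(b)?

First apply α: α(b) = a, then β(a) = j. Thus (αβ)(b) = j.

j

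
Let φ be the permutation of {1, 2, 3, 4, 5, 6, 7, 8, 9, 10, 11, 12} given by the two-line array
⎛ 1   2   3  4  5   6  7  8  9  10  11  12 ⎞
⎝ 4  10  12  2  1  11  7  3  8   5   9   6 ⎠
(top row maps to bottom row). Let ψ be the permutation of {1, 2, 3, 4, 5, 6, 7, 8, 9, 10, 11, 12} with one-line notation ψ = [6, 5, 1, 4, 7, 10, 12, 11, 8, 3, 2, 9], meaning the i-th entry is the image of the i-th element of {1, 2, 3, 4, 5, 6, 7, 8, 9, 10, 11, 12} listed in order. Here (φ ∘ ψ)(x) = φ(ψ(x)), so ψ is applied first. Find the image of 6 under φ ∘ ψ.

5

First apply ψ: ψ(6) = 10, then φ(10) = 5. Thus (φ ∘ ψ)(6) = 5.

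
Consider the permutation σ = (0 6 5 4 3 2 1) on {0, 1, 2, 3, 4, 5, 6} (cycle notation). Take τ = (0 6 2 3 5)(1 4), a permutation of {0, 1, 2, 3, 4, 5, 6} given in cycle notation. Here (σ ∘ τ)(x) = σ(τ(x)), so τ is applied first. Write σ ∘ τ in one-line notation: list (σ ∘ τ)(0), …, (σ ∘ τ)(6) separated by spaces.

5 3 2 4 0 6 1

(σ ∘ τ)(x) = σ(τ(x)). Computing each image: σ(τ(0)) = σ(6) = 5, σ(τ(1)) = σ(4) = 3, σ(τ(2)) = σ(3) = 2, σ(τ(3)) = σ(5) = 4, σ(τ(4)) = σ(1) = 0, σ(τ(5)) = σ(0) = 6, σ(τ(6)) = σ(2) = 1.
Hence σ ∘ τ = [5 3 2 4 0 6 1].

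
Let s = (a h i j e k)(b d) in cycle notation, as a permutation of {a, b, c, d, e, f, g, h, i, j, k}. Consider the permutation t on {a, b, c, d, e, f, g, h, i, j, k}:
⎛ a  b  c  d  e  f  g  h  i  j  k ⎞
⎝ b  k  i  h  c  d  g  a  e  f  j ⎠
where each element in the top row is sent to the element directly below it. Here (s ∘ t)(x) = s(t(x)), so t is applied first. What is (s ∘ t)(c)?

(s ∘ t)(c) = s(t(c)). t(c) = i, then s(i) = j. So (s ∘ t)(c) = j.

j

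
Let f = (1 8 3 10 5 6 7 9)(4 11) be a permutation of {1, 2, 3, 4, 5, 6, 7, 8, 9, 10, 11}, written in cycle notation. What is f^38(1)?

7

1 lies in the 8-cycle (1 8 3 10 5 6 7 9).
On an 8-cycle, f^8 is the identity, so f^38 = f^6 there (38 ≡ 6 mod 8).
Stepping 6 places around the cycle: 1 → 8 → 3 → 10 → 5 → 6 → 7.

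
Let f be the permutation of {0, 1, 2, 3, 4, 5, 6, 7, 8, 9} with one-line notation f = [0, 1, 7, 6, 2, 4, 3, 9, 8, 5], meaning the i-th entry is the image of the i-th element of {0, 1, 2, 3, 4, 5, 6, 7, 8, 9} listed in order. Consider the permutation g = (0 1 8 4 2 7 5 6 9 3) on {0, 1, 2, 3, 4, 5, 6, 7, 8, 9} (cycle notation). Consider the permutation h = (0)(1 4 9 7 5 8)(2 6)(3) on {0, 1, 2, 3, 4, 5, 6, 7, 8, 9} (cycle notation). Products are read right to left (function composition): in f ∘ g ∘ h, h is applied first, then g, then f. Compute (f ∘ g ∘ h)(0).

1

(f ∘ g ∘ h)(0) = f(g(h(0))). h(0) = 0, then g(0) = 1, then f(1) = 1, so the result is 1.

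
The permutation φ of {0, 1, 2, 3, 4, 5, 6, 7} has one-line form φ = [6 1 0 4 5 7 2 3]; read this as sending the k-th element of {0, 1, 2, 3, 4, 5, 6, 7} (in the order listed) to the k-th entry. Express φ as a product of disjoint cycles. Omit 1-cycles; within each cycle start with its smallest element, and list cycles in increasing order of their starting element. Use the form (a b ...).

Start at 0 and follow images: 0 → 6 → 2 → 0, giving the cycle (0 6 2).
Repeating from the next unused element and collecting all non-trivial cycles gives (0 6 2)(3 4 5 7).

(0 6 2)(3 4 5 7)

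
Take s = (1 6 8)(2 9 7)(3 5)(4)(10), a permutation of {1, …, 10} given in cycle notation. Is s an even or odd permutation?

The cycle lengths are 3, 3, 2, 1, 1.
A cycle is odd iff its length is even; s has 1 even-length cycle, so sgn(s) = (−1)^1 and s is odd.

odd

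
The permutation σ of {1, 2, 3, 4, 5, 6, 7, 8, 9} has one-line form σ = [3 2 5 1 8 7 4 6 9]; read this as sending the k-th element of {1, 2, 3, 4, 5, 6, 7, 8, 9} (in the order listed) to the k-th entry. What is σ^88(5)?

4

Tracing 5 → 8 → … returns to 5 after 7 steps, so 5 lies in a 7-cycle (1, 3, 5, 8, 6, 7, 4).
Powers repeat with period 7 on this cycle, and 88 mod 7 = 4, so σ^88(5) = σ^4(5).
Advancing 4 steps from 5: 5 → 8 → 6 → 7 → 4.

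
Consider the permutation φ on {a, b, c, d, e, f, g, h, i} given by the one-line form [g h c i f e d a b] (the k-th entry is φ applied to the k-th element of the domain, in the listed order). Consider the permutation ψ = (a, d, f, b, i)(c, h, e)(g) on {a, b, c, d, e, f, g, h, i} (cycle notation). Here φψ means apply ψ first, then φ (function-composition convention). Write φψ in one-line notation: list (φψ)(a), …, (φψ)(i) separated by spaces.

i b a e c h d f g

For each element, apply ψ then φ: a → d → i; b → i → b; c → h → a; d → f → e; e → c → c; f → b → h; g → g → d; h → e → f; i → a → g.
So φψ in one-line form is i b a e c h d f g.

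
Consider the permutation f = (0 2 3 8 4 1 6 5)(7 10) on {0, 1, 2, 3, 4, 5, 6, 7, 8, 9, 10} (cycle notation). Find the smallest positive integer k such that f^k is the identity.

The disjoint cycles have lengths 8, 2, 1.
Since disjoint cycles commute, ord(f) = lcm(8, 2) = 8.

8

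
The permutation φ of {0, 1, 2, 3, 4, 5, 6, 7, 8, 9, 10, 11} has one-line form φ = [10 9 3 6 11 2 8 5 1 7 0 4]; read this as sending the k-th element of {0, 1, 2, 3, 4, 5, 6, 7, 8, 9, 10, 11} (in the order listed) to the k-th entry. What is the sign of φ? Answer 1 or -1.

In disjoint-cycle form the cycle lengths are 8, 2, 2.
A cycle of length ℓ contributes ℓ−1 transpositions, so φ is a product of 7 + 1 + 1 = 9 transpositions — odd.

-1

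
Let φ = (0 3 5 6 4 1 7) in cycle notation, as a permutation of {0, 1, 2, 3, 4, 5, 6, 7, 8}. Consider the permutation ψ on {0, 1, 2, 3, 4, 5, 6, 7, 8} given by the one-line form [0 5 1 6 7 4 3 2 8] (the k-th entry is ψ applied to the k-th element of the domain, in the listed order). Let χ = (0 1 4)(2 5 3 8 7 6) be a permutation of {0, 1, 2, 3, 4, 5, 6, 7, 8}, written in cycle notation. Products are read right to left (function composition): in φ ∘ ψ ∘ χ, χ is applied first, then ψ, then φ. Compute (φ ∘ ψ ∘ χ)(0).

6

Chase 0: χ(0) = 1; ψ(1) = 5; φ(5) = 6. Hence (φ ∘ ψ ∘ χ)(0) = 6.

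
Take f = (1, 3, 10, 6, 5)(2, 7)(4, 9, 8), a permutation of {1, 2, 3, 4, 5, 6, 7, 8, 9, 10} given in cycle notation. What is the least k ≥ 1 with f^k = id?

30

The disjoint cycles have lengths 5, 3, 2.
Since disjoint cycles commute, ord(f) = lcm(5, 3, 2) = 30.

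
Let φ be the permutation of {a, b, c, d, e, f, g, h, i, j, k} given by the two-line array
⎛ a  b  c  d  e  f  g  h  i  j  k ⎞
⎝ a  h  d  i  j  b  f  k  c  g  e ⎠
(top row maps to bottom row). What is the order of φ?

21

Decomposing into disjoint cycles gives cycle lengths 7, 3, 1.
The order of φ is the least common multiple of its cycle lengths: lcm(7, 3) = 21.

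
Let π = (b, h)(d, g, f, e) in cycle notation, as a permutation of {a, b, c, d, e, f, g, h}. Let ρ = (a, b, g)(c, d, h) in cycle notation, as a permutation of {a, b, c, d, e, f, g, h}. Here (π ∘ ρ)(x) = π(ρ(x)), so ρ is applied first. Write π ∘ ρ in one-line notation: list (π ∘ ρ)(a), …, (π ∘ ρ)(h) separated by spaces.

h f g b d e a c

Chase each element through ρ then π: a → b → h; b → g → f; c → d → g; d → h → b; e → e → d; f → f → e; g → a → a; h → c → c.
Collecting the images, π ∘ ρ = [h f g b d e a c].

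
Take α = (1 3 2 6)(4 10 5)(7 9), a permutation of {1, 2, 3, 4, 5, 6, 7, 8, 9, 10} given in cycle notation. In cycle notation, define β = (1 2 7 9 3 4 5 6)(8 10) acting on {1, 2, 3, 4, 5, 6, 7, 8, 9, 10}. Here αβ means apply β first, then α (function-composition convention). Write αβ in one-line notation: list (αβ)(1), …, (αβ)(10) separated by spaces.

6 9 10 4 1 3 7 5 2 8

For each element, apply β then α: 1 → 2 → 6; 2 → 7 → 9; 3 → 4 → 10; 4 → 5 → 4; 5 → 6 → 1; 6 → 1 → 3; 7 → 9 → 7; 8 → 10 → 5; 9 → 3 → 2; 10 → 8 → 8.
Collecting the images, αβ = [6 9 10 4 1 3 7 5 2 8].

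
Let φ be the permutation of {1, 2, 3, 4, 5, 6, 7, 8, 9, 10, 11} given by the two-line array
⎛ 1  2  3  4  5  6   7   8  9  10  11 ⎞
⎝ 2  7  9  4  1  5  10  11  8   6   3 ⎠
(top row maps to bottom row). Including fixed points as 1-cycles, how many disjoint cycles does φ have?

The cycle decomposition is (1 2 7 10 6 5)(3 9 8 11)(4), which has 3 cycles (counting 1-cycles).

3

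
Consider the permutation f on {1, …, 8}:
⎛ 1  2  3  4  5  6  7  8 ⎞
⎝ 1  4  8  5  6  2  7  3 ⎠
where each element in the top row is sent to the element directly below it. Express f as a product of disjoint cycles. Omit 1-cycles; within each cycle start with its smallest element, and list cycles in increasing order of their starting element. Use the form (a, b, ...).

(2, 4, 5, 6)(3, 8)

From 2: 2 → 4 → 5 → 6 → 2, closing the cycle (2, 4, 5, 6).
Continuing from each remaining unvisited element yields (2, 4, 5, 6)(3, 8).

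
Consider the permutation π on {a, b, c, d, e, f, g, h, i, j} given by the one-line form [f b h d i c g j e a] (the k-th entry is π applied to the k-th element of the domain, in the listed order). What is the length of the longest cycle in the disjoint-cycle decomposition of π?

Decomposing into disjoint cycles gives (a, f, c, h, j)(e, i); the longest has length 5.

5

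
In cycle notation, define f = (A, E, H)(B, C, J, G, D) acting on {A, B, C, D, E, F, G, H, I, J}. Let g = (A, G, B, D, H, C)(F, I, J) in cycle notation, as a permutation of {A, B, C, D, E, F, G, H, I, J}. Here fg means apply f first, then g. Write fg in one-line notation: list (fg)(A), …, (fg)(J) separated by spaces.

E A F D C I H G J B

(fg)(x) = g(f(x)). Computing each image: g(f(A)) = g(E) = E, g(f(B)) = g(C) = A, g(f(C)) = g(J) = F, g(f(D)) = g(B) = D, g(f(E)) = g(H) = C, g(f(F)) = g(F) = I, g(f(G)) = g(D) = H, g(f(H)) = g(A) = G, g(f(I)) = g(I) = J, g(f(J)) = g(G) = B.
Hence fg = [E A F D C I H G J B].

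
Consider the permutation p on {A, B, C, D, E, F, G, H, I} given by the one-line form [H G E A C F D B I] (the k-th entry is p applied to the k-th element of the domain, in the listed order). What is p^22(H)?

Tracing H → B → … returns to H after 5 steps, so H lies in a 5-cycle (A H B G D).
Powers repeat with period 5 on this cycle, and 22 mod 5 = 2, so p^22(H) = p^2(H).
Advancing 2 steps from H: H → B → G.

G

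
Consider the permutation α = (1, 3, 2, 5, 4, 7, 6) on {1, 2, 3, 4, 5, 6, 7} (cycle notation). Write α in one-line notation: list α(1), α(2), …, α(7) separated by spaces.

Image by image: 1→3, 2→5, 3→2, 4→7, 5→4, 6→1, 7→6.
So the one-line form is 3 5 2 7 4 1 6.

3 5 2 7 4 1 6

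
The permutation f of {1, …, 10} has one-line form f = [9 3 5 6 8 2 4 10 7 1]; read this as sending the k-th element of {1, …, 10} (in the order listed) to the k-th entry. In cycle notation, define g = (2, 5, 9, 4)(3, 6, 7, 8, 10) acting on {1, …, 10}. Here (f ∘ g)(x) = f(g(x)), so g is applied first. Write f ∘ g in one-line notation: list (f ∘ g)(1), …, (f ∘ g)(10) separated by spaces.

9 8 2 3 7 4 10 1 6 5

For each element, apply g then f: 1 → 1 → 9; 2 → 5 → 8; 3 → 6 → 2; 4 → 2 → 3; 5 → 9 → 7; 6 → 7 → 4; 7 → 8 → 10; 8 → 10 → 1; 9 → 4 → 6; 10 → 3 → 5.
Collecting the images, f ∘ g = [9 8 2 3 7 4 10 1 6 5].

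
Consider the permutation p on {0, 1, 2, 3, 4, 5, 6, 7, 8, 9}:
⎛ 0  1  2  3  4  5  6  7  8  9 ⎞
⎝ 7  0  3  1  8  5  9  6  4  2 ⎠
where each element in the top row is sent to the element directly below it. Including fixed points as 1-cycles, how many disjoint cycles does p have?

The cycle decomposition is (0, 7, 6, 9, 2, 3, 1)(4, 8)(5), which has 3 cycles (counting 1-cycles).

3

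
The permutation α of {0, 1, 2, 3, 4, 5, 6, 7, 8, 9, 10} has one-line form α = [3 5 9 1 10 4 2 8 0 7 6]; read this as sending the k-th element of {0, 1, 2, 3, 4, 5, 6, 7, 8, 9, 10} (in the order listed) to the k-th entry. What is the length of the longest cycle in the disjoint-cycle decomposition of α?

Decomposing into disjoint cycles gives (0, 3, 1, 5, 4, 10, 6, 2, 9, 7, 8); the longest has length 11.

11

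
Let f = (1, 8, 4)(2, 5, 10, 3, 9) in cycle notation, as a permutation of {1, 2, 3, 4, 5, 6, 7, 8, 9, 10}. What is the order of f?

The disjoint cycles have lengths 5, 3, 1, 1.
The order is lcm(5, 3) = 15.

15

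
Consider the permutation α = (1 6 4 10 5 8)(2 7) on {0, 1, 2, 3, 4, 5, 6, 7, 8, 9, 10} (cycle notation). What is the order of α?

6

The disjoint cycles have lengths 6, 2, 1, 1, 1.
The order of α is the least common multiple of its cycle lengths: lcm(6, 2) = 6.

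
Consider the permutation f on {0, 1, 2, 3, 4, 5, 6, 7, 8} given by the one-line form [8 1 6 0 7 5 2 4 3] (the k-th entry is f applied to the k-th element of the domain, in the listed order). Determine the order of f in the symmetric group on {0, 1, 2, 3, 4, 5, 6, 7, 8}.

The disjoint-cycle form of f has cycle lengths 3, 2, 2, 1, 1.
The order is lcm(3, 2, 2) = 6.

6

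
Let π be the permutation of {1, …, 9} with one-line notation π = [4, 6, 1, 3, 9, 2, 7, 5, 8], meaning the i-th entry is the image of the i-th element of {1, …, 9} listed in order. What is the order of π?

6

The disjoint-cycle form of π has cycle lengths 3, 3, 2, 1.
The order is lcm(3, 3, 2) = 6.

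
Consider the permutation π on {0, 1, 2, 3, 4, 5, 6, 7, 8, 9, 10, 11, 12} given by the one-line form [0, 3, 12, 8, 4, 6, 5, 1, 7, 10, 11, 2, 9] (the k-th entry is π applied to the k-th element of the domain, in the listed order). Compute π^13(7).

Tracing 7 → 1 → … returns to 7 after 4 steps, so 7 lies in a 4-cycle (1 3 8 7).
Powers repeat with period 4 on this cycle, and 13 mod 4 = 1, so π^13(7) = π^1(7).
Stepping 1 place around the cycle: 7 → 1.

1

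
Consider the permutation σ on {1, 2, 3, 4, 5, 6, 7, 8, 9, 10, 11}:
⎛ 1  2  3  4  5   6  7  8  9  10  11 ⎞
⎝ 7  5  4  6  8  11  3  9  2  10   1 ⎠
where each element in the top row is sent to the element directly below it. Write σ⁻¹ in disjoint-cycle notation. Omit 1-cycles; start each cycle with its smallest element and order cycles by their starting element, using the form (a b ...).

The cycle decomposition of σ is (1 7 3 4 6 11)(2 5 8 9).
The inverse reverses every cycle; in canonical form, σ⁻¹ = (1 11 6 4 3 7)(2 9 8 5).

(1 11 6 4 3 7)(2 9 8 5)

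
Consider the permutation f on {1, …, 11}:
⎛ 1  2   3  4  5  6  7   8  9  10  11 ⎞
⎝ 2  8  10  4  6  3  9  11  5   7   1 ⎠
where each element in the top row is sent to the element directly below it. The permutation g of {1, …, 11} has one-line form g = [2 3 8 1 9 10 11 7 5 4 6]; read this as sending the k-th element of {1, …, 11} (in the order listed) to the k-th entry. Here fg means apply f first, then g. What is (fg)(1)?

f(1) = 2, then g(2) = 3; composing gives (fg)(1) = 3.

3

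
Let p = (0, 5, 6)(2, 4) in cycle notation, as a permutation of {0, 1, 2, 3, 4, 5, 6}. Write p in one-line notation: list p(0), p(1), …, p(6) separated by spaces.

Image by image: 0→5, 1→1, 2→4, 3→3, 4→2, 5→6, 6→0.
Listing these in domain order gives 5 1 4 3 2 6 0.

5 1 4 3 2 6 0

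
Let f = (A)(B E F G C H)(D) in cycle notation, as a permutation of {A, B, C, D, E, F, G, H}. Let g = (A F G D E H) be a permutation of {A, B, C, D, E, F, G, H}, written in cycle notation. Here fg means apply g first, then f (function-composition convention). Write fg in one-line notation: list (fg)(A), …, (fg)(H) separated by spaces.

G E H F B C D A

For each element, apply g then f: A → F → G; B → B → E; C → C → H; D → E → F; E → H → B; F → G → C; G → D → D; H → A → A.
Collecting the images, fg = [G E H F B C D A].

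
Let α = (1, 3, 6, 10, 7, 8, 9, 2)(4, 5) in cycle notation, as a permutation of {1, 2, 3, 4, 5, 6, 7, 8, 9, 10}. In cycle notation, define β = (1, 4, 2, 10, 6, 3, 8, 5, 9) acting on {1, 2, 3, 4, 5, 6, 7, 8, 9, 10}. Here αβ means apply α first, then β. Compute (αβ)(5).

α(5) = 4, then β(4) = 2; composing gives (αβ)(5) = 2.

2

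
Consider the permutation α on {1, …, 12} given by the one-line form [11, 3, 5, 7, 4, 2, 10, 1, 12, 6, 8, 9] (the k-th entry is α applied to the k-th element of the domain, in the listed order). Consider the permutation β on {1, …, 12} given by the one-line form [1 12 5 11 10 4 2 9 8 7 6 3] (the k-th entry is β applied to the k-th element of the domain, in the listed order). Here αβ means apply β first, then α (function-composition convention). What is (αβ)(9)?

(αβ)(9) = α(β(9)). β(9) = 8, then α(8) = 1. So (αβ)(9) = 1.

1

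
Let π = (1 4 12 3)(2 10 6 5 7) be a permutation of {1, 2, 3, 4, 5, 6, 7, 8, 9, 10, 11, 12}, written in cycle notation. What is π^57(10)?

10 lies in the 5-cycle (2 10 6 5 7).
On a 5-cycle, π^5 is the identity, so π^57 = π^2 there (57 ≡ 2 mod 5).
Advancing 2 steps from 10: 10 → 6 → 5.

5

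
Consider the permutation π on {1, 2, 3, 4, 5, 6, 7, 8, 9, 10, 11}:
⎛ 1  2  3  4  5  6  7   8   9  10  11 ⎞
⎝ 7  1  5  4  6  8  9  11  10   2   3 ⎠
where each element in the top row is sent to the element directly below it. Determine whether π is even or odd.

In disjoint-cycle form the cycle lengths are 5, 5, 1.
A cycle is odd iff its length is even; π has 0 even-length cycles, so sgn(π) = (−1)^0 and π is even.

even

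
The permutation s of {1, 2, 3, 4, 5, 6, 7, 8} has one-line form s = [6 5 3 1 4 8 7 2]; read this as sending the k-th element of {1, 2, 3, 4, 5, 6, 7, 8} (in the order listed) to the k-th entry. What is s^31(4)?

1

Tracing 4 → 1 → … returns to 4 after 6 steps, so 4 lies in a 6-cycle (1, 6, 8, 2, 5, 4).
On a 6-cycle, s^6 is the identity, so s^31 = s^1 there (31 ≡ 1 mod 6).
Stepping 1 place around the cycle: 4 → 1.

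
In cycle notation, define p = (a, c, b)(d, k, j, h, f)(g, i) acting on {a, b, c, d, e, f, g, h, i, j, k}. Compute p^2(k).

k lies in the 5-cycle (d, k, j, h, f).
Stepping 2 places around the cycle: k → j → h.

h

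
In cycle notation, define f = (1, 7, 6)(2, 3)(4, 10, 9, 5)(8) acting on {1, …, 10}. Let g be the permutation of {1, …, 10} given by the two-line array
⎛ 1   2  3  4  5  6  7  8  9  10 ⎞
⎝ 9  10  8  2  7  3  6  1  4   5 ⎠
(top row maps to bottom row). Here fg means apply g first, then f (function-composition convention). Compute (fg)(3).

First apply g: g(3) = 8, then f(8) = 8. Thus (fg)(3) = 8.

8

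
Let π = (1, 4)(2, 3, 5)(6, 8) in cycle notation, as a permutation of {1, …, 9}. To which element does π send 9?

9

9 does not appear in any cycle of π, so it is a fixed point: π(9) = 9.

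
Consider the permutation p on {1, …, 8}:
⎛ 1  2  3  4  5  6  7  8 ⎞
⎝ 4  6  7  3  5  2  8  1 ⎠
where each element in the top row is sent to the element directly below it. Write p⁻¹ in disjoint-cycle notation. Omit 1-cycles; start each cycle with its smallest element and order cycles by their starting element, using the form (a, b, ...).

(1, 8, 7, 3, 4)(2, 6)

First write p in disjoint cycles: (1, 4, 3, 7, 8)(2, 6).
The inverse reverses every cycle; in canonical form, p⁻¹ = (1, 8, 7, 3, 4)(2, 6).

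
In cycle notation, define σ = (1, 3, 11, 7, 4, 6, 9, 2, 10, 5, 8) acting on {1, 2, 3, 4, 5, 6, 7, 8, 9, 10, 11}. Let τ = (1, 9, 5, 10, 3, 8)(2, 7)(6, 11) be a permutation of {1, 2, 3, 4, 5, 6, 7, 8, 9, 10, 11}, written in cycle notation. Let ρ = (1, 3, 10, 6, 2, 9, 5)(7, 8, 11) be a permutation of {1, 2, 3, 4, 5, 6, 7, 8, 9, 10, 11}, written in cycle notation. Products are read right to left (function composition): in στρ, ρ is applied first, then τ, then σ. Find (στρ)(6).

Apply the permutations in order: ρ(6) = 2, then τ(2) = 7, then σ(7) = 4. So (στρ)(6) = 4.

4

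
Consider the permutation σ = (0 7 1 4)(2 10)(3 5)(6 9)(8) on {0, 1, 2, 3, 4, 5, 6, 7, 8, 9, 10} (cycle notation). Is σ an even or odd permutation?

The cycle lengths are 4, 2, 2, 2, 1.
A cycle of length ℓ contributes ℓ−1 transpositions, so σ is a product of 3 + 1 + 1 + 1 = 6 transpositions — even.

even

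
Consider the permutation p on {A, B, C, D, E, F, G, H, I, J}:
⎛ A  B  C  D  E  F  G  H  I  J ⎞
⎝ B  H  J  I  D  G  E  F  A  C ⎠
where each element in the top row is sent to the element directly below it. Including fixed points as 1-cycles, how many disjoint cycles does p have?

The cycle decomposition is (A, B, H, F, G, E, D, I)(C, J), which has 2 cycles (counting 1-cycles).

2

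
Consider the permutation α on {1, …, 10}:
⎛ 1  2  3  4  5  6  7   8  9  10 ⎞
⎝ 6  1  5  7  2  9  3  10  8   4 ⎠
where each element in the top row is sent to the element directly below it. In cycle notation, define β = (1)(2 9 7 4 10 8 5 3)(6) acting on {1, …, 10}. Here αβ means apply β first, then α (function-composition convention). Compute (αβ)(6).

9

(αβ)(6) = α(β(6)). β(6) = 6, then α(6) = 9. So (αβ)(6) = 9.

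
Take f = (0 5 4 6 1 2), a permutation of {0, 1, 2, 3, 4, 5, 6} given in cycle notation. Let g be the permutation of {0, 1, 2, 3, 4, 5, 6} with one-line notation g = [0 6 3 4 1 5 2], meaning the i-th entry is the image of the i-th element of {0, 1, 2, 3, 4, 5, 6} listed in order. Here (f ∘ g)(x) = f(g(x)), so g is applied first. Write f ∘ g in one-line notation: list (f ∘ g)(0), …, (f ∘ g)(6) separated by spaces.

5 1 3 6 2 4 0

(f ∘ g)(x) = f(g(x)). Computing each image: f(g(0)) = f(0) = 5, f(g(1)) = f(6) = 1, f(g(2)) = f(3) = 3, f(g(3)) = f(4) = 6, f(g(4)) = f(1) = 2, f(g(5)) = f(5) = 4, f(g(6)) = f(2) = 0.
Hence f ∘ g = [5 1 3 6 2 4 0].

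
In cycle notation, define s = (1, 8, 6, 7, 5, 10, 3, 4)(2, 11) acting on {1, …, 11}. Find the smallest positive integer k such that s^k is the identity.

8

The cycle type of s is (8, 2, 1).
The order is lcm(8, 2) = 8.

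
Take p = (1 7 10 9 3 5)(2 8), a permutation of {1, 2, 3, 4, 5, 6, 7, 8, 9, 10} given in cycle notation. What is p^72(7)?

7

7 lies in the 6-cycle (1 7 10 9 3 5).
Since the cycle has length 6, p^72 acts on it the same as p^0 (72 mod 6 = 0).
So p^72(7) = 7.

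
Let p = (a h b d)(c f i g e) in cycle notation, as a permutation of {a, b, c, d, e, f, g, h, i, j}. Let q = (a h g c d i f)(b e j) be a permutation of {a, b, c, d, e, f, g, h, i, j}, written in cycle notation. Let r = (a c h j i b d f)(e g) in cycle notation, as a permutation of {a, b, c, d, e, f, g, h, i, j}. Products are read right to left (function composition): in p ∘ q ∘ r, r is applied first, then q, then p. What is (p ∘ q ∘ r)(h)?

(p ∘ q ∘ r)(h) = p(q(r(h))). r(h) = j, then q(j) = b, then p(b) = d, so the result is d.

d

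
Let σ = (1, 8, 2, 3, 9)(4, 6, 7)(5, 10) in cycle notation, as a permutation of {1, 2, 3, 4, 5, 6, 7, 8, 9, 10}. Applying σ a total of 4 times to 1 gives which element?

9

1 lies in the 5-cycle (1, 8, 2, 3, 9).
Advancing 4 steps from 1: 1 → 8 → 2 → 3 → 9.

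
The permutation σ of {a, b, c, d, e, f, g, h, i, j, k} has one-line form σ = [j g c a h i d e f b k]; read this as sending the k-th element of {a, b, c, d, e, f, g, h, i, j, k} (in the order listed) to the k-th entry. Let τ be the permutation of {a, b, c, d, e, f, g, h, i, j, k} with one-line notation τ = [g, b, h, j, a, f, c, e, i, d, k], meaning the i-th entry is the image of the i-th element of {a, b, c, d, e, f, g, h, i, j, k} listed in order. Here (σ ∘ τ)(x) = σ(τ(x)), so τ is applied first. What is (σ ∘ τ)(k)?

First apply τ: τ(k) = k, then σ(k) = k. Thus (σ ∘ τ)(k) = k.

k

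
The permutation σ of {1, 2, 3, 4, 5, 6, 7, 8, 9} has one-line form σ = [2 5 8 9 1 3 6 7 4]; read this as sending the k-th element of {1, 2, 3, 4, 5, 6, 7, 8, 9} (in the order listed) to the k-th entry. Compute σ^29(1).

Tracing 1 → 2 → … returns to 1 after 3 steps, so 1 lies in a 3-cycle (1, 2, 5).
Since the cycle has length 3, σ^29 acts on it the same as σ^2 (29 mod 3 = 2).
Stepping 2 places around the cycle: 1 → 2 → 5.

5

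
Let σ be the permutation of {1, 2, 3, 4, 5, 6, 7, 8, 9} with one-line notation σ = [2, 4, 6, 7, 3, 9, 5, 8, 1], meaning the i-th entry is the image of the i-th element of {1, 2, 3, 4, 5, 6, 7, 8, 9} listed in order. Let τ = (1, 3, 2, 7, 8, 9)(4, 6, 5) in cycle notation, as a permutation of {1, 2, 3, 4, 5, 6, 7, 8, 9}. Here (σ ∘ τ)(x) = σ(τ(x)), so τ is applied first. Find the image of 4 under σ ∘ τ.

First apply τ: τ(4) = 6, then σ(6) = 9. Thus (σ ∘ τ)(4) = 9.

9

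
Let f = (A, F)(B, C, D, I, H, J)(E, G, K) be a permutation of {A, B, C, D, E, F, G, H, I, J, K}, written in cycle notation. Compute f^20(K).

K lies in the 3-cycle (E, G, K).
Powers repeat with period 3 on this cycle, and 20 mod 3 = 2, so f^20(K) = f^2(K).
Stepping 2 places around the cycle: K → E → G.

G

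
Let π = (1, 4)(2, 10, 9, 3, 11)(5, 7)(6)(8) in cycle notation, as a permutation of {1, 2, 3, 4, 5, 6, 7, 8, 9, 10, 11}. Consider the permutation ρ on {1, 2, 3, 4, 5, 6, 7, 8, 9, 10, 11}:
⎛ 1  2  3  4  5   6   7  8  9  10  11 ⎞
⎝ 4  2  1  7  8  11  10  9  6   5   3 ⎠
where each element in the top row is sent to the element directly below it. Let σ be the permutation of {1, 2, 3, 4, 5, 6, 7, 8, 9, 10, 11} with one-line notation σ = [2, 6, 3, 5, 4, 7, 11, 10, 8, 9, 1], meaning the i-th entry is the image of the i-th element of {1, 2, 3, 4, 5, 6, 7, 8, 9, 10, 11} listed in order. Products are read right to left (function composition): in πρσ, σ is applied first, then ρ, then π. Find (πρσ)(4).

8

(πρσ)(4) = π(ρ(σ(4))). σ(4) = 5, then ρ(5) = 8, then π(8) = 8, so the result is 8.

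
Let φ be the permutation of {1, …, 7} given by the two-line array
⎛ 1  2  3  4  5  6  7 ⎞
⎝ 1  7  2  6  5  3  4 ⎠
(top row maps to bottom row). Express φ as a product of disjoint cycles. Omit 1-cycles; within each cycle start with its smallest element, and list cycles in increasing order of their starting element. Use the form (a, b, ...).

(2, 7, 4, 6, 3)

Iterating φ from 2 gives 2 → 7 → 4 → 6 → 3 → 2; that is the 5-cycle (2, 7, 4, 6, 3).
Continuing from each remaining unvisited element yields (2, 7, 4, 6, 3).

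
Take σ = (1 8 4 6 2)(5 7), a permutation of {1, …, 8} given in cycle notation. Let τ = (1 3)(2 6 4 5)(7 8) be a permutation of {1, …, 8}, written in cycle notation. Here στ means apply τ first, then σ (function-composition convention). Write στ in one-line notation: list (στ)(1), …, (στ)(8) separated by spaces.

3 2 8 7 1 6 4 5

(στ)(x) = σ(τ(x)). Computing each image: σ(τ(1)) = σ(3) = 3, σ(τ(2)) = σ(6) = 2, σ(τ(3)) = σ(1) = 8, σ(τ(4)) = σ(5) = 7, σ(τ(5)) = σ(2) = 1, σ(τ(6)) = σ(4) = 6, σ(τ(7)) = σ(8) = 4, σ(τ(8)) = σ(7) = 5.
Hence στ = [3 2 8 7 1 6 4 5].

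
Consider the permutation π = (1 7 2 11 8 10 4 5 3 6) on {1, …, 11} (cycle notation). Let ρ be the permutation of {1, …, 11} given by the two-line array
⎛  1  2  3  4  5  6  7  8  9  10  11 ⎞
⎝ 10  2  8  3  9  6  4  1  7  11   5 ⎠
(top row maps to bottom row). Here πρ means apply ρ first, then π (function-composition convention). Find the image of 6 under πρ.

ρ(6) = 6, then π(6) = 1; composing gives (πρ)(6) = 1.

1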